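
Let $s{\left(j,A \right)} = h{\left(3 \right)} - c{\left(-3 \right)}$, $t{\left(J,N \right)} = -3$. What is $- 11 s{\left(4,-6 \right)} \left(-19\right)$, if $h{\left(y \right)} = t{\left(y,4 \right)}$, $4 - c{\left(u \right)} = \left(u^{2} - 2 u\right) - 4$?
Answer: $836$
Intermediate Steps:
$c{\left(u \right)} = 8 - u^{2} + 2 u$ ($c{\left(u \right)} = 4 - \left(\left(u^{2} - 2 u\right) - 4\right) = 4 - \left(-4 + u^{2} - 2 u\right) = 4 + \left(4 - u^{2} + 2 u\right) = 8 - u^{2} + 2 u$)
$h{\left(y \right)} = -3$
$s{\left(j,A \right)} = 4$ ($s{\left(j,A \right)} = -3 - \left(8 - \left(-3\right)^{2} + 2 \left(-3\right)\right) = -3 - \left(8 - 9 - 6\right) = -3 - -7 = -3 + 7 = 4$)
$- 11 s{\left(4,-6 \right)} \left(-19\right) = \left(-11\right) 4 \left(-19\right) = \left(-44\right) \left(-19\right) = 836$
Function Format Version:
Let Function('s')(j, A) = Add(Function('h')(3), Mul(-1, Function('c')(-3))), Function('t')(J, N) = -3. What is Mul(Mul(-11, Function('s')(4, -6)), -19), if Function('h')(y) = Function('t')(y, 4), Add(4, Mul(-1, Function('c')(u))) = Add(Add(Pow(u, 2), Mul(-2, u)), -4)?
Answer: 836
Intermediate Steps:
Function('c')(u) = Add(8, Mul(-1, Pow(u, 2)), Mul(2, u)) (Function('c')(u) = Add(4, Mul(-1, Add(Add(Pow(u, 2), Mul(-2, u)), -4))) = Add(4, Mul(-1, Add(-4, Pow(u, 2), Mul(-2, u)))) = Add(4, Add(4, Mul(-1, Pow(u, 2)), Mul(2, u))) = Add(8, Mul(-1, Pow(u, 2)), Mul(2, u)))
Function('h')(y) = -3
Function('s')(j, A) = 4 (Function('s')(j, A) = Add(-3, Mul(-1, Add(8, Mul(-1, Pow(-3, 2)), Mul(2, -3)))) = Add(-3, Mul(-1, Add(8, Mul(-1, 9), -6))) = Add(-3, Mul(-1, Add(8, -9, -6))) = Add(-3, Mul(-1, -7)) = Add(-3, 7) = 4)
Mul(Mul(-11, Function('s')(4, -6)), -19) = Mul(Mul(-11, 4), -19) = Mul(-44, -19) = 836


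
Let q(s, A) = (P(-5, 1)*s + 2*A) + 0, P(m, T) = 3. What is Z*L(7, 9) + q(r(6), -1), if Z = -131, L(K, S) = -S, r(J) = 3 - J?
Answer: 1168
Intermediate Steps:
q(s, A) = 2*A + 3*s (q(s, A) = (3*s + 2*A) + 0 = (2*A + 3*s) + 0 = 2*A + 3*s)
Z*L(7, 9) + q(r(6), -1) = -(-131)*9 + (2*(-1) + 3*(3 - 1*6)) = -131*(-9) + (-2 + 3*(3 - 6)) = 1179 + (-2 + 3*(-3)) = 1179 + (-2 - 9) = 1179 - 11 = 1168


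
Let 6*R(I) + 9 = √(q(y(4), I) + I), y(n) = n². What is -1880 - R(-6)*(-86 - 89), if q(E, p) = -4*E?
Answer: -4285/2 + 175*I*√70/6 ≈ -2142.5 + 244.03*I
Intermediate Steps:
R(I) = -3/2 + √(-64 + I)/6 (R(I) = -3/2 + √(-4*4² + I)/6 = -3/2 + √(-4*16 + I)/6 = -3/2 + √(-64 + I)/6)
-1880 - R(-6)*(-86 - 89) = -1880 - (-3/2 + √(-64 - 6)/6)*(-86 - 89) = -1880 - (-3/2 + √(-70)/6)*(-175) = -1880 - (-3/2 + (I*√70)/6)*(-175) = -1880 - (-3/2 + I*√70/6)*(-175) = -1880 - (525/2 - 175*I*√70/6) = -1880 + (-525/2 + 175*I*√70/6) = -4285/2 + 175*I*√70/6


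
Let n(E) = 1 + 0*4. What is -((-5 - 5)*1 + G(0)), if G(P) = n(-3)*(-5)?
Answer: 15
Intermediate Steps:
n(E) = 1 (n(E) = 1 + 0 = 1)
G(P) = -5 (G(P) = 1*(-5) = -5)
-((-5 - 5)*1 + G(0)) = -((-5 - 5)*1 - 5) = -(-10*1 - 5) = -(-10 - 5) = -1*(-15) = 15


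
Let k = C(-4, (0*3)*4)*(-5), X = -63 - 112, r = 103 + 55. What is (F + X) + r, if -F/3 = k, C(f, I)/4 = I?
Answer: -17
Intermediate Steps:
C(f, I) = 4*I
r = 158
X = -175
k = 0 (k = (4*((0*3)*4))*(-5) = (4*(0*4))*(-5) = (4*0)*(-5) = 0*(-5) = 0)
F = 0 (F = -3*0 = 0)
(F + X) + r = (0 - 175) + 158 = -175 + 158 = -17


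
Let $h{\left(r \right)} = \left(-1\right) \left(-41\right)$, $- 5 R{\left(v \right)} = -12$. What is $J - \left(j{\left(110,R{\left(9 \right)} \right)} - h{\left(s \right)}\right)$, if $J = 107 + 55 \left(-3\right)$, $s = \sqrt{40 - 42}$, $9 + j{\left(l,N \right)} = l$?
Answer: $-118$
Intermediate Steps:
$R{\left(v \right)} = \frac{12}{5}$ ($R{\left(v \right)} = \left(- \frac{1}{5}\right) \left(-12\right) = \frac{12}{5}$)
$j{\left(l,N \right)} = -9 + l$
$s = i \sqrt{2}$ ($s = \sqrt{-2} = i \sqrt{2} \approx 1.4142 i$)
$h{\left(r \right)} = 41$
$J = -58$ ($J = 107 - 165 = -58$)
$J - \left(j{\left(110,R{\left(9 \right)} \right)} - h{\left(s \right)}\right) = -58 - \left(\left(-9 + 110\right) - 41\right) = -58 - \left(101 - 41\right) = -58 - 60 = -118$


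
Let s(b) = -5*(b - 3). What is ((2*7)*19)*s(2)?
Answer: 1330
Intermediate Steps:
s(b) = 15 - 5*b (s(b) = -5*(-3 + b) = 15 - 5*b)
((2*7)*19)*s(2) = ((2*7)*19)*(15 - 5*2) = (14*19)*(15 - 10) = 266*5 = 1330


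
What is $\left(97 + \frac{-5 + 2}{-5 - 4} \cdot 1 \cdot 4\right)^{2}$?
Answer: $\frac{87025}{9} \approx 9669.4$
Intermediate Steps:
$\left(97 + \frac{-5 + 2}{-5 - 4} \cdot 1 \cdot 4\right)^{2} = \left(97 + - \frac{3}{-9} \cdot 1 \cdot 4\right)^{2} = \left(97 + \left(-3\right) \left(- \frac{1}{9}\right) 1 \cdot 4\right)^{2} = \left(97 + \frac{1}{3} \cdot 1 \cdot 4\right)^{2} = \left(97 + \frac{1}{3} \cdot 4\right)^{2} = \left(97 + \frac{4}{3}\right)^{2} = \left(\frac{295}{3}\right)^{2} = \frac{87025}{9}$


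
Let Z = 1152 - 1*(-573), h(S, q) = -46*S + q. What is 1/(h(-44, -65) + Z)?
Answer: 1/3684 ≈ 0.00027144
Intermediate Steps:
h(S, q) = q - 46*S
Z = 1725 (Z = 1152 + 573 = 1725)
1/(h(-44, -65) + Z) = 1/((-65 - 46*(-44)) + 1725) = 1/((-65 + 2024) + 1725) = 1/(1959 + 1725) = 1/3684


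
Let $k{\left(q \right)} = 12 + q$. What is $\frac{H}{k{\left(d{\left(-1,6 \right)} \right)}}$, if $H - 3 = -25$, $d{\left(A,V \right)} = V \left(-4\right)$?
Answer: $\frac{11}{6} \approx 1.8333$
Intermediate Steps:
$d{\left(A,V \right)} = - 4 V$
$H = -22$ ($H = 3 - 25 = -22$)
$\frac{H}{k{\left(d{\left(-1,6 \right)} \right)}} = - \frac{22}{12 - 24} = - \frac{22}{-12} = \left(-22\right) \left(- \frac{1}{12}\right) = \frac{11}{6}$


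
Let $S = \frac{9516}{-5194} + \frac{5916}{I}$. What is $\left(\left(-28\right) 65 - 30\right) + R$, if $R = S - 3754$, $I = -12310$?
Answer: $- \frac{89614301556}{15984535} \approx -5606.3$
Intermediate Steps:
$S = - \frac{36967416}{15984535}$ ($S = \frac{9516}{-5194} + \frac{5916}{-12310} = 9516 \left(- \frac{1}{5194}\right) + 5916 \left(- \frac{1}{12310}\right) = - \frac{4758}{2597} - \frac{2958}{6155} = - \frac{36967416}{15984535} \approx -2.3127$)
$R = - \frac{60042911806}{15984535}$ ($R = - \frac{36967416}{15984535} - 3754 = - \frac{60042911806}{15984535} \approx -3756.3$)
$\left(\left(-28\right) 65 - 30\right) + R = \left(\left(-28\right) 65 - 30\right) - \frac{60042911806}{15984535} = \left(-1820 - 30\right) - \frac{60042911806}{15984535} = -1850 - \frac{60042911806}{15984535} = - \frac{89614301556}{15984535}$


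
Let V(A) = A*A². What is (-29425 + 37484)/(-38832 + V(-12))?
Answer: -8059/40560 ≈ -0.19869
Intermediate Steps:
V(A) = A³
(-29425 + 37484)/(-38832 + V(-12)) = (-29425 + 37484)/(-38832 + (-12)³) = 8059/(-38832 - 1728) = 8059/(-40560) = 8059*(-1/40560) = -8059/40560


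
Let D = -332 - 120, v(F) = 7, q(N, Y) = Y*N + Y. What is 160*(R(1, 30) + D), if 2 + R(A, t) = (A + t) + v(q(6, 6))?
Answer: -66560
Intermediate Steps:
q(N, Y) = Y + N*Y (q(N, Y) = N*Y + Y = Y + N*Y)
R(A, t) = 5 + A + t (R(A, t) = -2 + ((A + t) + 7) = -2 + (7 + A + t) = 5 + A + t)
D = -452
160*(R(1, 30) + D) = 160*((5 + 1 + 30) - 452) = 160*(36 - 452) = 160*(-416) = -66560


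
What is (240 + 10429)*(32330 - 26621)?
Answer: 60909321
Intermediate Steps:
(240 + 10429)*(32330 - 26621) = 10669*5709 = 60909321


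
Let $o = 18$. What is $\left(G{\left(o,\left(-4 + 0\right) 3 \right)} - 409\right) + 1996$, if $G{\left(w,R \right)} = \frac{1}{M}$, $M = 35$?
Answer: $\frac{55546}{35} \approx 1587.0$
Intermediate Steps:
$G{\left(w,R \right)} = \frac{1}{35}$
$\left(G{\left(o,\left(-4 + 0\right) 3 \right)} - 409\right) + 1996 = \left(\frac{1}{35} - 409\right) + 1996 = - \frac{14314}{35} + 1996 = \frac{55546}{35}$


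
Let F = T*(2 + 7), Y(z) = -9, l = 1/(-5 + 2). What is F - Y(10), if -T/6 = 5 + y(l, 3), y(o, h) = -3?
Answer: -99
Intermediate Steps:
l = -⅓ (l = 1/(-3) = -⅓ ≈ -0.33333)
T = -12 (T = -6*(5 - 3) = -6*2 = -12)
F = -108 (F = -12*(2 + 7) = -12*9 = -108)
F - Y(10) = -108 - 1*(-9) = -108 + 9 = -99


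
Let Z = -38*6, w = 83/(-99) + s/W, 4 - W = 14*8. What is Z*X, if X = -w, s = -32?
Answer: -12236/99 ≈ -123.60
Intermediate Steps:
W = -108 (W = 4 - 14*8 = 4 - 1*112 = 4 - 112 = -108)
w = -161/297 (w = 83/(-99) - 32/(-108) = 83*(-1/99) - 32*(-1/108) = -83/99 + 8/27 = -161/297 ≈ -0.54209)
Z = -228
X = 161/297 (X = -1*(-161/297) = 161/297 ≈ 0.54209)
Z*X = -228*161/297 = -12236/99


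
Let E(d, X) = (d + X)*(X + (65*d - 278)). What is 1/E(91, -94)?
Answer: -1/16629 ≈ -6.0136e-5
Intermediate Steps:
E(d, X) = (X + d)*(-278 + X + 65*d) (E(d, X) = (X + d)*(X + (-278 + 65*d)) = (X + d)*(-278 + X + 65*d))
1/E(91, -94) = 1/((-94)² - 278*(-94) - 278*91 + 65*91² + 66*(-94)*91) = 1/(8836 + 26132 - 25298 + 65*8281 - 564564) = 1/(8836 + 26132 - 25298 + 538265 - 564564) = 1/(-16629) = -1/16629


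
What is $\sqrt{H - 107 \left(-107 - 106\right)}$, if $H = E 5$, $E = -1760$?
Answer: $\sqrt{13991} \approx 118.28$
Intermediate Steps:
$H = -8800$ ($H = \left(-1760\right) 5 = -8800$)
$\sqrt{H - 107 \left(-107 - 106\right)} = \sqrt{-8800 - 107 \left(-107 - 106\right)} = \sqrt{-8800 - -22791} = \sqrt{-8800 + 22791} = \sqrt{13991}$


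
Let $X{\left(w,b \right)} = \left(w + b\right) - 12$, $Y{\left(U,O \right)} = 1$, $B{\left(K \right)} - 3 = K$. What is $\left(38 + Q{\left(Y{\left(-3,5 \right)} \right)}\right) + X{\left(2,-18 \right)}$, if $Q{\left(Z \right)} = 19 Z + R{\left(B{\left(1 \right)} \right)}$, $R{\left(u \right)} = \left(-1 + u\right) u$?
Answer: $41$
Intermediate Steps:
$B{\left(K \right)} = 3 + K$
$R{\left(u \right)} = u \left(-1 + u\right)$
$X{\left(w,b \right)} = -12 + b + w$ ($X{\left(w,b \right)} = \left(b + w\right) - 12 = -12 + b + w$)
$Q{\left(Z \right)} = 12 + 19 Z$ ($Q{\left(Z \right)} = 19 Z + \left(3 + 1\right) \left(-1 + \left(3 + 1\right)\right) = 19 Z + 4 \left(-1 + 4\right) = 19 Z + 4 \cdot 3 = 19 Z + 12 = 12 + 19 Z$)
$\left(38 + Q{\left(Y{\left(-3,5 \right)} \right)}\right) + X{\left(2,-18 \right)} = \left(38 + \left(12 + 19 \cdot 1\right)\right) - 28 = \left(38 + \left(12 + 19\right)\right) - 28 = \left(38 + 31\right) - 28 = 69 - 28 = 41$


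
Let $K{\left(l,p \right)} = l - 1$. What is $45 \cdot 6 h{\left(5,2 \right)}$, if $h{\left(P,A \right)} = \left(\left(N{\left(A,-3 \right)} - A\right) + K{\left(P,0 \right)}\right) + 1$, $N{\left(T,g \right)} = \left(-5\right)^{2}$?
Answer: $7560$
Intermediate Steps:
$K{\left(l,p \right)} = -1 + l$ ($K{\left(l,p \right)} = l - 1 = -1 + l$)
$N{\left(T,g \right)} = 25$
$h{\left(P,A \right)} = 25 + P - A$ ($h{\left(P,A \right)} = \left(\left(25 - A\right) + \left(-1 + P\right)\right) + 1 = \left(24 + P - A\right) + 1 = 25 + P - A$)
$45 \cdot 6 h{\left(5,2 \right)} = 45 \cdot 6 \left(25 + 5 - 2\right) = 270 \left(25 + 5 - 2\right) = 270 \cdot 28 = 7560$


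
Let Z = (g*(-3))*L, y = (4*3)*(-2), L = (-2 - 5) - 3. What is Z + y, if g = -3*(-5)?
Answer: 426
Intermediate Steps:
g = 15
L = -10 (L = -7 - 3 = -10)
y = -24 (y = 12*(-2) = -24)
Z = 450 (Z = (15*(-3))*(-10) = -45*(-10) = 450)
Z + y = 450 - 24 = 426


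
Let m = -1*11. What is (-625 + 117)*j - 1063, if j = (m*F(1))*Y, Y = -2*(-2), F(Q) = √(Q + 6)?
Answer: -1063 + 22352*√7 ≈ 58075.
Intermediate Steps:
F(Q) = √(6 + Q)
Y = 4
m = -11
j = -44*√7 (j = -11*√(6 + 1)*4 = -11*√7*4 = -44*√7 ≈ -116.41)
(-625 + 117)*j - 1063 = (-625 + 117)*(-44*√7) - 1063 = -(-22352)*√7 - 1063 = 22352*√7 - 1063 = -1063 + 22352*√7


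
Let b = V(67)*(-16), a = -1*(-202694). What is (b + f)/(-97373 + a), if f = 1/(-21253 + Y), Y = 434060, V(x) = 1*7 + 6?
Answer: -28621285/14492415349 ≈ -0.0019749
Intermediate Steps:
V(x) = 13 (V(x) = 7 + 6 = 13)
a = 202694
b = -208 (b = 13*(-16) = -208)
f = 1/412807 (f = 1/(-21253 + 434060) = 1/412807 ≈ 2.4224e-6)
(b + f)/(-97373 + a) = (-208 + 1/412807)/(-97373 + 202694) = -85863855/412807/105321 = -85863855/412807*1/105321 = -28621285/14492415349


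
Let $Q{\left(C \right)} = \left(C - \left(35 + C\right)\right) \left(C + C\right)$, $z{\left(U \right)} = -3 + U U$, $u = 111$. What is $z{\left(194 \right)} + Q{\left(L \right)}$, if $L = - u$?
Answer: $45403$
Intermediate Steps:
$L = -111$ ($L = \left(-1\right) 111 = -111$)
$z{\left(U \right)} = -3 + U^{2}$
$Q{\left(C \right)} = - 70 C$ ($Q{\left(C \right)} = - 35 \cdot 2 C = - 70 C$)
$z{\left(194 \right)} + Q{\left(L \right)} = \left(-3 + 194^{2}\right) - -7770 = \left(-3 + 37636\right) + 7770 = 37633 + 7770 = 45403$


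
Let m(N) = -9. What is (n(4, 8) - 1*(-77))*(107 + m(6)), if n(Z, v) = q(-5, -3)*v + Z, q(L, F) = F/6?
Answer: 7546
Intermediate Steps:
q(L, F) = F/6 (q(L, F) = F*(⅙) = F/6)
n(Z, v) = Z - v/2 (n(Z, v) = ((⅙)*(-3))*v + Z = -v/2 + Z = Z - v/2)
(n(4, 8) - 1*(-77))*(107 + m(6)) = ((4 - ½*8) - 1*(-77))*(107 - 9) = ((4 - 4) + 77)*98 = (0 + 77)*98 = 77*98 = 7546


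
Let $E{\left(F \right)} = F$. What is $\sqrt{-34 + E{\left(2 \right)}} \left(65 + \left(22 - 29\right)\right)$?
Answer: $232 i \sqrt{2} \approx 328.1 i$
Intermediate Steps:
$\sqrt{-34 + E{\left(2 \right)}} \left(65 + \left(22 - 29\right)\right) = \sqrt{-34 + 2} \left(65 + \left(22 - 29\right)\right) = \sqrt{-32} \left(65 - 7\right) = 4 i \sqrt{2} \cdot 58 = 232 i \sqrt{2}$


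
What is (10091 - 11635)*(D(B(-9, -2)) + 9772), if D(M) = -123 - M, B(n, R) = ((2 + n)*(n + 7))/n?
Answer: -134104120/9 ≈ -1.4900e+7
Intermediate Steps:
B(n, R) = (2 + n)*(7 + n)/n (B(n, R) = ((2 + n)*(7 + n))/n = (2 + n)*(7 + n)/n)
(10091 - 11635)*(D(B(-9, -2)) + 9772) = (10091 - 11635)*((-123 - (9 - 9 + 14/(-9))) + 9772) = -1544*((-123 - (9 - 9 + 14*(-⅑))) + 9772) = -1544*((-123 - (9 - 9 - 14/9)) + 9772) = -1544*((-123 - 1*(-14/9)) + 9772) = -1544*((-123 + 14/9) + 9772) = -1544*(-1093/9 + 9772) = -1544*86855/9 = -134104120/9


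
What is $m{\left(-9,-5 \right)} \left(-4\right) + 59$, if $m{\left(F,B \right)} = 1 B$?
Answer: $79$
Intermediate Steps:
$m{\left(F,B \right)} = B$
$m{\left(-9,-5 \right)} \left(-4\right) + 59 = \left(-5\right) \left(-4\right) + 59 = 20 + 59 = 79$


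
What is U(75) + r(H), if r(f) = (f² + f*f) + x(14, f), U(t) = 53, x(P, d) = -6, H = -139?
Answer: 38689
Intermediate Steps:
r(f) = -6 + 2*f² (r(f) = (f² + f*f) - 6 = (f² + f²) - 6 = 2*f² - 6 = -6 + 2*f²)
U(75) + r(H) = 53 + (-6 + 2*(-139)²) = 53 + (-6 + 2*19321) = 53 + (-6 + 38642) = 53 + 38636 = 38689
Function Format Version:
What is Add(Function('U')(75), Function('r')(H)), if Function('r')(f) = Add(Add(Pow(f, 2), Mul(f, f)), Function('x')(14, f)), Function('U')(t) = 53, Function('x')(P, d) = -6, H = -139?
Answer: 38689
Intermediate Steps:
Function('r')(f) = Add(-6, Mul(2, Pow(f, 2))) (Function('r')(f) = Add(Add(Pow(f, 2), Mul(f, f)), -6) = Add(Add(Pow(f, 2), Pow(f, 2)), -6) = Add(Mul(2, Pow(f, 2)), -6) = Add(-6, Mul(2, Pow(f, 2))))
Add(Function('U')(75), Function('r')(H)) = Add(53, Add(-6, Mul(2, Pow(-139, 2)))) = Add(53, Add(-6, Mul(2, 19321))) = Add(53, Add(-6, 38642)) = Add(53, 38636) = 38689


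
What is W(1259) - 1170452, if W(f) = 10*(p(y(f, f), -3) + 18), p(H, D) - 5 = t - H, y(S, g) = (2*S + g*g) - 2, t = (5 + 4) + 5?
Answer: -17046052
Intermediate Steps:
t = 14 (t = 9 + 5 = 14)
y(S, g) = -2 + g**2 + 2*S (y(S, g) = (2*S + g**2) - 2 = (g**2 + 2*S) - 2 = -2 + g**2 + 2*S)
p(H, D) = 19 - H (p(H, D) = 5 + (14 - H) = 19 - H)
W(f) = 390 - 20*f - 10*f**2 (W(f) = 10*((19 - (-2 + f**2 + 2*f)) + 18) = 10*((19 + (2 - f**2 - 2*f)) + 18) = 10*((21 - f**2 - 2*f) + 18) = 10*(39 - f**2 - 2*f) = 390 - 20*f - 10*f**2)
W(1259) - 1170452 = (390 - 20*1259 - 10*1259**2) - 1170452 = (390 - 25180 - 10*1585081) - 1170452 = (390 - 25180 - 15850810) - 1170452 = -15875600 - 1170452 = -17046052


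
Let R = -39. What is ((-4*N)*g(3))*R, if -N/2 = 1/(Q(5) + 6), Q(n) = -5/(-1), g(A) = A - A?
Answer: 0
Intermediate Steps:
g(A) = 0
Q(n) = 5 (Q(n) = -5*(-1) = 5)
N = -2/11 (N = -2/(5 + 6) = -2/11 ≈ -0.18182)
((-4*N)*g(3))*R = (-4*(-2/11)*0)*(-39) = ((8/11)*0)*(-39) = 0*(-39) = 0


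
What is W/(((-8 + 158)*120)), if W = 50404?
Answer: 12601/4500 ≈ 2.8002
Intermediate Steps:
W/(((-8 + 158)*120)) = 50404/(((-8 + 158)*120)) = 50404/((150*120)) = 50404/18000 = 50404*(1/18000) = 12601/4500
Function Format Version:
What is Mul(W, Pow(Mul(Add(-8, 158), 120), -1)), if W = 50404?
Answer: Rational(12601, 4500) ≈ 2.8002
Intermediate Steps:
Mul(W, Pow(Mul(Add(-8, 158), 120), -1)) = Mul(50404, Pow(Mul(Add(-8, 158), 120), -1)) = Mul(50404, Pow(Mul(150, 120), -1)) = Mul(50404, Pow(18000, -1)) = Mul(50404, Rational(1, 18000)) = Rational(12601, 4500)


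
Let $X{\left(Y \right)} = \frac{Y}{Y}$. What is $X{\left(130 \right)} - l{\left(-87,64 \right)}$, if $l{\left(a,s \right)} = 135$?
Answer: $-134$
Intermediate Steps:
$X{\left(Y \right)} = 1$
$X{\left(130 \right)} - l{\left(-87,64 \right)} = 1 - 135 = -134$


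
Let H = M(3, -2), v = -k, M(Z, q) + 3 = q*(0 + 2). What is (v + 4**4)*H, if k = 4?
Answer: -1764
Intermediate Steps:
M(Z, q) = -3 + 2*q (M(Z, q) = -3 + q*(0 + 2) = -3 + q*2 = -3 + 2*q)
v = -4 (v = -1*4 = -4)
H = -7 (H = -3 + 2*(-2) = -3 - 4 = -7)
(v + 4**4)*H = (-4 + 4**4)*(-7) = (-4 + 256)*(-7) = 252*(-7) = -1764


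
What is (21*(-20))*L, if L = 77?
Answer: -32340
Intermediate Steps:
(21*(-20))*L = (21*(-20))*77 = -420*77 = -32340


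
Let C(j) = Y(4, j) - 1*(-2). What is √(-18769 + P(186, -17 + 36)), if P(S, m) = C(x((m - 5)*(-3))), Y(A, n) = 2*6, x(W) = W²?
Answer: 11*I*√155 ≈ 136.95*I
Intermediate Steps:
Y(A, n) = 12
C(j) = 14 (C(j) = 12 - 1*(-2) = 12 + 2 = 14)
P(S, m) = 14
√(-18769 + P(186, -17 + 36)) = √(-18769 + 14) = √(-18755) = 11*I*√155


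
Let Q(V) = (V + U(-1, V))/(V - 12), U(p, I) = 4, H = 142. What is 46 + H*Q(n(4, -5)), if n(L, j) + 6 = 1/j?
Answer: 5748/91 ≈ 63.165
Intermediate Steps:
n(L, j) = -6 + 1/j
Q(V) = (4 + V)/(-12 + V) (Q(V) = (V + 4)/(V - 12) = (4 + V)/(-12 + V))
46 + H*Q(n(4, -5)) = 46 + 142*((4 + (-6 + 1/(-5)))/(-12 + (-6 + 1/(-5)))) = 46 + 142*((4 + (-6 - ⅕))/(-12 + (-6 - ⅕))) = 46 + 142*((4 - 31/5)/(-12 - 31/5)) = 46 + 142*(-11/5/(-91/5)) = 46 + 142*(-5/91*(-11/5)) = 46 + 142*(11/91) = 46 + 1562/91 = 5748/91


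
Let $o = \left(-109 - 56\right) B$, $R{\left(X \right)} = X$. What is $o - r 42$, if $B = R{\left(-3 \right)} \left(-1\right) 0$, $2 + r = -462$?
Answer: $19488$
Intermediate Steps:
$r = -464$ ($r = -2 - 462 = -464$)
$B = 0$ ($B = \left(-3\right) \left(-1\right) 0 = 3 \cdot 0 = 0$)
$o = 0$ ($o = \left(-109 - 56\right) 0 = \left(-165\right) 0 = 0$)
$o - r 42 = 0 - \left(-464\right) 42 = 0 - -19488 = 0 + 19488 = 19488$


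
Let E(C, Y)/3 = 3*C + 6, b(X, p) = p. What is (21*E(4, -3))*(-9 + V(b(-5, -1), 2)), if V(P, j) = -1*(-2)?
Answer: -7938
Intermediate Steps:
E(C, Y) = 18 + 9*C (E(C, Y) = 3*(3*C + 6) = 3*(6 + 3*C) = 18 + 9*C)
V(P, j) = 2
(21*E(4, -3))*(-9 + V(b(-5, -1), 2)) = (21*(18 + 9*4))*(-9 + 2) = (21*(18 + 36))*(-7) = (21*54)*(-7) = 1134*(-7) = -7938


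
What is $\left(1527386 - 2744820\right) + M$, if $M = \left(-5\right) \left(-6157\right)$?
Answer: $-1186649$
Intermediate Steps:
$M = 30785$
$\left(1527386 - 2744820\right) + M = \left(1527386 - 2744820\right) + 30785 = -1217434 + 30785 = -1186649$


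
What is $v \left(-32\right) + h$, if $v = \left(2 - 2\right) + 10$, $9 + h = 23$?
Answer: $-306$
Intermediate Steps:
$h = 14$ ($h = -9 + 23 = 14$)
$v = 10$ ($v = 0 + 10 = 10$)
$v \left(-32\right) + h = 10 \left(-32\right) + 14 = -320 + 14 = -306$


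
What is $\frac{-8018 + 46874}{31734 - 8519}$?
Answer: $\frac{38856}{23215} \approx 1.6737$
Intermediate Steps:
$\frac{-8018 + 46874}{31734 - 8519} = \frac{38856}{23215}$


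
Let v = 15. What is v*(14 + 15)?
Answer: 435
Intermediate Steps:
v*(14 + 15) = 15*(14 + 15) = 15*29 = 435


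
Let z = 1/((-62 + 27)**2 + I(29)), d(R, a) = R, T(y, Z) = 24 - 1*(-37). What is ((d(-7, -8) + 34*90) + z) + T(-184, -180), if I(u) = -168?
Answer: 3291499/1057 ≈ 3114.0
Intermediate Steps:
T(y, Z) = 61 (T(y, Z) = 24 + 37 = 61)
z = 1/1057 (z = 1/((-62 + 27)**2 - 168) = 1/((-35)**2 - 168) = 1/(1225 - 168) = 1/1057 ≈ 0.00094607)
((d(-7, -8) + 34*90) + z) + T(-184, -180) = ((-7 + 34*90) + 1/1057) + 61 = ((-7 + 3060) + 1/1057) + 61 = (3053 + 1/1057) + 61 = 3227022/1057 + 61 = 3291499/1057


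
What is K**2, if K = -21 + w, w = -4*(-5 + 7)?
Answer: 841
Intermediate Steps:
w = -8 (w = -4*2 = -8)
K = -29 (K = -21 - 8 = -29)
K**2 = (-29)**2 = 841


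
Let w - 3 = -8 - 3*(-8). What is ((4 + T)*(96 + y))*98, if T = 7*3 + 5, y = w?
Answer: 338100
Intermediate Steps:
w = 19 (w = 3 + (-8 - 3*(-8)) = 3 + (-8 + 24) = 3 + 16 = 19)
y = 19
T = 26 (T = 21 + 5 = 26)
((4 + T)*(96 + y))*98 = ((4 + 26)*(96 + 19))*98 = (30*115)*98 = 3450*98 = 338100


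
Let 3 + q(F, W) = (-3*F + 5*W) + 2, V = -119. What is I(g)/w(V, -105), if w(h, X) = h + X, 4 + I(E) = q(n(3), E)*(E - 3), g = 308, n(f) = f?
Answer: -233323/112 ≈ -2083.2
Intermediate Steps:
q(F, W) = -1 - 3*F + 5*W (q(F, W) = -3 + ((-3*F + 5*W) + 2) = -3 + (2 - 3*F + 5*W) = -1 - 3*F + 5*W)
I(E) = -4 + (-10 + 5*E)*(-3 + E) (I(E) = -4 + (-1 - 3*3 + 5*E)*(E - 3) = -4 + (-1 - 9 + 5*E)*(-3 + E) = -4 + (-10 + 5*E)*(-3 + E))
w(h, X) = X + h
I(g)/w(V, -105) = (26 - 25*308 + 5*308**2)/(-105 - 119) = (26 - 7700 + 5*94864)/(-224) = (26 - 7700 + 474320)*(-1/224) = 466646*(-1/224) = -233323/112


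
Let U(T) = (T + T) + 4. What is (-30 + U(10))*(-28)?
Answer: 168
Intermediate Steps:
U(T) = 4 + 2*T (U(T) = 2*T + 4 = 4 + 2*T)
(-30 + U(10))*(-28) = (-30 + (4 + 2*10))*(-28) = (-30 + (4 + 20))*(-28) = (-30 + 24)*(-28) = -6*(-28) = 168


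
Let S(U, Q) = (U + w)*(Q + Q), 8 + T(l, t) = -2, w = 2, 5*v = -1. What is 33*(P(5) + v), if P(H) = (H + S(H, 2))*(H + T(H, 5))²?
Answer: 136092/5 ≈ 27218.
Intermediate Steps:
v = -⅕ (v = (⅕)*(-1) = -⅕ ≈ -0.20000)
T(l, t) = -10 (T(l, t) = -8 - 2 = -10)
S(U, Q) = 2*Q*(2 + U) (S(U, Q) = (U + 2)*(Q + Q) = (2 + U)*(2*Q) = 2*Q*(2 + U))
P(H) = (-10 + H)²*(8 + 5*H) (P(H) = (H + 2*2*(2 + H))*(H - 10)² = (H + (8 + 4*H))*(-10 + H)² = (8 + 5*H)*(-10 + H)² = (-10 + H)²*(8 + 5*H))
33*(P(5) + v) = 33*((-10 + 5)²*(8 + 5*5) - ⅕) = 33*((-5)²*(8 + 25) - ⅕) = 33*(25*33 - ⅕) = 33*(825 - ⅕) = 33*(4124/5) = 136092/5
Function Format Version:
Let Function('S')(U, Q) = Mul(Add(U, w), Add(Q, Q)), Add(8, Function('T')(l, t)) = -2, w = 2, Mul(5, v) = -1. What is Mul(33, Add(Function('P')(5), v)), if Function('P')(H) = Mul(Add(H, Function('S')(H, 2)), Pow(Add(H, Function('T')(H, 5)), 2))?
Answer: Rational(136092, 5) ≈ 27218.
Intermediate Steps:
v = Rational(-1, 5) (v = Mul(Rational(1, 5), -1) = Rational(-1, 5) ≈ -0.20000)
Function('T')(l, t) = -10 (Function('T')(l, t) = Add(-8, -2) = -10)
Function('S')(U, Q) = Mul(2, Q, Add(2, U)) (Function('S')(U, Q) = Mul(Add(U, 2), Add(Q, Q)) = Mul(Add(2, U), Mul(2, Q)) = Mul(2, Q, Add(2, U)))
Function('P')(H) = Mul(Pow(Add(-10, H), 2), Add(8, Mul(5, H))) (Function('P')(H) = Mul(Add(H, Mul(2, 2, Add(2, H))), Pow(Add(H, -10), 2)) = Mul(Add(H, Add(8, Mul(4, H))), Pow(Add(-10, H), 2)) = Mul(Add(8, Mul(5, H)), Pow(Add(-10, H), 2)) = Mul(Pow(Add(-10, H), 2), Add(8, Mul(5, H))))
Mul(33, Add(Function('P')(5), v)) = Mul(33, Add(Mul(Pow(Add(-10, 5), 2), Add(8, Mul(5, 5))), Rational(-1, 5))) = Mul(33, Add(Mul(Pow(-5, 2), Add(8, 25)), Rational(-1, 5))) = Mul(33, Add(Mul(25, 33), Rational(-1, 5))) = Mul(33, Add(825, Rational(-1, 5))) = Mul(33, Rational(4124, 5)) = Rational(136092, 5)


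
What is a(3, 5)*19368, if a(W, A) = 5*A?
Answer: 484200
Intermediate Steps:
a(3, 5)*19368 = (5*5)*19368 = 25*19368 = 484200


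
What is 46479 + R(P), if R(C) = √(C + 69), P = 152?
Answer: 46479 + √221 ≈ 46494.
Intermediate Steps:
R(C) = √(69 + C)
46479 + R(P) = 46479 + √(69 + 152) = 46479 + √221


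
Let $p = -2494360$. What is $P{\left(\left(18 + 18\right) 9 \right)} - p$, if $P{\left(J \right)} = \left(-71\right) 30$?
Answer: $2492230$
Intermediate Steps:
$P{\left(J \right)} = -2130$
$P{\left(\left(18 + 18\right) 9 \right)} - p = -2130 - -2494360 = -2130 + 2494360 = 2492230$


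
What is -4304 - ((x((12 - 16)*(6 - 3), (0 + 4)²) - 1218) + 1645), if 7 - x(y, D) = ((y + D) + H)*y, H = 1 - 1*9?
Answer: -4690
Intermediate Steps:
H = -8 (H = 1 - 9 = -8)
x(y, D) = 7 - y*(-8 + D + y) (x(y, D) = 7 - ((y + D) - 8)*y = 7 - ((D + y) - 8)*y = 7 - (-8 + D + y)*y = 7 - y*(-8 + D + y))
-4304 - ((x((12 - 16)*(6 - 3), (0 + 4)²) - 1218) + 1645) = -4304 - (((7 - ((12 - 16)*(6 - 3))² + 8*((12 - 16)*(6 - 3)) - (0 + 4)²*(12 - 16)*(6 - 3)) - 1218) + 1645) = -4304 - (((7 - (-4*3)² + 8*(-4*3) - 1*4²*(-4*3)) - 1218) + 1645) = -4304 - (((7 - 1*(-12)² + 8*(-12) - 1*16*(-12)) - 1218) + 1645) = -4304 - (((7 - 1*144 - 96 + 192) - 1218) + 1645) = -4304 - (((7 - 144 - 96 + 192) - 1218) + 1645) = -4304 - ((-41 - 1218) + 1645) = -4304 - (-1259 + 1645) = -4304 - 1*386 = -4304 - 386 = -4690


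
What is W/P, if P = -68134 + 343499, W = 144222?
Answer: 144222/275365 ≈ 0.52375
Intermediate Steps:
P = 275365
W/P = 144222/275365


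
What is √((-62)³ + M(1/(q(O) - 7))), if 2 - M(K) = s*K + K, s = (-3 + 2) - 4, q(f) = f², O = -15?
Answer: 2*I*√707887747/109 ≈ 488.19*I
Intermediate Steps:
s = -5 (s = -1 - 4 = -5)
M(K) = 2 + 4*K (M(K) = 2 - (-5*K + K) = 2 - (-4)*K = 2 + 4*K)
√((-62)³ + M(1/(q(O) - 7))) = √((-62)³ + (2 + 4/((-15)² - 7))) = √(-238328 + (2 + 4/(225 - 7))) = √(-238328 + (2 + 4/218)) = √(-238328 + (2 + 4*(1/218))) = √(-238328 + (2 + 2/109)) = √(-238328 + 220/109) = √(-25977532/109) = 2*I*√707887747/109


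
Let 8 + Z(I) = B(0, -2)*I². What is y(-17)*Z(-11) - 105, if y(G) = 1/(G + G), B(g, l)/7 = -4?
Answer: -87/17 ≈ -5.1176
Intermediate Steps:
B(g, l) = -28 (B(g, l) = 7*(-4) = -28)
y(G) = 1/(2*G)
Z(I) = -8 - 28*I²
y(-17)*Z(-11) - 105 = ((½)/(-17))*(-8 - 28*(-11)²) - 105 = ((½)*(-1/17))*(-8 - 28*121) - 105 = -(-8 - 3388)/34 - 105 = -1/34*(-3396) - 105 = 1698/17 - 105 = -87/17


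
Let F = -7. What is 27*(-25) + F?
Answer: -682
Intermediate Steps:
27*(-25) + F = 27*(-25) - 7 = -675 - 7 = -682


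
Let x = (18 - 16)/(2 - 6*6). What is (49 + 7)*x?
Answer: -56/17 ≈ -3.2941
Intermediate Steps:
x = -1/17 (x = 2/(2 - 36) = 2/(-34) = 2*(-1/34) = -1/17 ≈ -0.058824)
(49 + 7)*x = (49 + 7)*(-1/17) = 56*(-1/17) = -56/17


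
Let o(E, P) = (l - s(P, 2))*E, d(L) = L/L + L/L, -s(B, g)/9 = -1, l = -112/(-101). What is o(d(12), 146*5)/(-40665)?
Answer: 1594/4107165 ≈ 0.00038810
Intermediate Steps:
l = 112/101 (l = -112*(-1/101) = 112/101 ≈ 1.1089)
s(B, g) = 9 (s(B, g) = -9*(-1) = 9)
d(L) = 2 (d(L) = 1 + 1 = 2)
o(E, P) = -797*E/101 (o(E, P) = (112/101 - 1*9)*E = (112/101 - 9)*E = -797*E/101)
o(d(12), 146*5)/(-40665) = -797/101*2/(-40665) = -1594/101*(-1/40665) = 1594/4107165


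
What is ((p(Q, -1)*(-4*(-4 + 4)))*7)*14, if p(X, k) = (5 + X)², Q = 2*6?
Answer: 0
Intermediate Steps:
Q = 12
((p(Q, -1)*(-4*(-4 + 4)))*7)*14 = (((5 + 12)²*(-4*(-4 + 4)))*7)*14 = ((17²*(-4*0))*7)*14 = ((289*0)*7)*14 = (0*7)*14 = 0*14 = 0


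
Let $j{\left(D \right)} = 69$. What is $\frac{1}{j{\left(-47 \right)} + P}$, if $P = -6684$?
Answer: $- \frac{1}{6615} \approx -0.00015117$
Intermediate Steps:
$\frac{1}{j{\left(-47 \right)} + P} = \frac{1}{69 - 6684} = \frac{1}{-6615} = - \frac{1}{6615}$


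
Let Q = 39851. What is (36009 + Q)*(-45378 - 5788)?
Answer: -3881452760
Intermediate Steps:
(36009 + Q)*(-45378 - 5788) = (36009 + 39851)*(-45378 - 5788) = 75860*(-51166) = -3881452760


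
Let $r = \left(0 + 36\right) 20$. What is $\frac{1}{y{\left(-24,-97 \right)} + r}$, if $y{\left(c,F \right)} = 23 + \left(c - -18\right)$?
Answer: $\frac{1}{737} \approx 0.0013569$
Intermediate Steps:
$r = 720$ ($r = 36 \cdot 20 = 720$)
$y{\left(c,F \right)} = 41 + c$ ($y{\left(c,F \right)} = 23 + \left(c + 18\right) = 23 + \left(18 + c\right) = 41 + c$)
$\frac{1}{y{\left(-24,-97 \right)} + r} = \frac{1}{\left(41 - 24\right) + 720} = \frac{1}{17 + 720} = \frac{1}{737}$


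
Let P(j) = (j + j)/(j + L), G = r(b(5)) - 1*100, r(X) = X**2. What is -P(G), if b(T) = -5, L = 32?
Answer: -150/43 ≈ -3.4884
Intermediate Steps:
G = -75 (G = (-5)**2 - 1*100 = 25 - 100 = -75)
P(j) = 2*j/(32 + j) (P(j) = (j + j)/(j + 32) = (2*j)/(32 + j) = 2*j/(32 + j))
-P(G) = -2*(-75)/(32 - 75) = -2*(-75)/(-43) = -2*(-75)*(-1)/43 = -1*150/43 = -150/43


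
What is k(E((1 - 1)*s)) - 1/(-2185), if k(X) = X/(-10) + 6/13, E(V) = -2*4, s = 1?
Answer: 35847/28405 ≈ 1.2620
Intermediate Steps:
E(V) = -8
k(X) = 6/13 - X/10 (k(X) = X*(-⅒) + 6*(1/13) = -X/10 + 6/13 = 6/13 - X/10)
k(E((1 - 1)*s)) - 1/(-2185) = (6/13 - ⅒*(-8)) - 1/(-2185) = (6/13 + ⅘) - 1*(-1/2185) = 82/65 + 1/2185 = 35847/28405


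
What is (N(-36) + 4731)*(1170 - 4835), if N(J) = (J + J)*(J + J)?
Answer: -36338475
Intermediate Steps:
N(J) = 4*J² (N(J) = (2*J)*(2*J) = 4*J²)
(N(-36) + 4731)*(1170 - 4835) = (4*(-36)² + 4731)*(1170 - 4835) = (4*1296 + 4731)*(-3665) = (5184 + 4731)*(-3665) = 9915*(-3665) = -36338475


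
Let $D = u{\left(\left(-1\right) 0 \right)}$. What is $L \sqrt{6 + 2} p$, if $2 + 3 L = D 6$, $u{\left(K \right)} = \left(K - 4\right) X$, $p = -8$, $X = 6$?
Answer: $\frac{2336 \sqrt{2}}{3} \approx 1101.2$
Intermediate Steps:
$u{\left(K \right)} = -24 + 6 K$ ($u{\left(K \right)} = \left(K - 4\right) 6 = \left(-4 + K\right) 6 = -24 + 6 K$)
$D = -24$ ($D = -24 + 6 \left(\left(-1\right) 0\right) = -24 + 6 \cdot 0 = -24 + 0 = -24$)
$L = - \frac{146}{3}$ ($L = - \frac{2}{3} + \frac{\left(-24\right) 6}{3} = - \frac{2}{3} + \frac{1}{3} \left(-144\right) = - \frac{2}{3} - 48 = - \frac{146}{3} \approx -48.667$)
$L \sqrt{6 + 2} p = - \frac{146 \sqrt{6 + 2}}{3} \left(-8\right) = - \frac{146 \sqrt{8}}{3} \left(-8\right) = - \frac{146 \cdot 2 \sqrt{2}}{3} \left(-8\right) = - \frac{292 \sqrt{2}}{3} \left(-8\right) = \frac{2336 \sqrt{2}}{3}$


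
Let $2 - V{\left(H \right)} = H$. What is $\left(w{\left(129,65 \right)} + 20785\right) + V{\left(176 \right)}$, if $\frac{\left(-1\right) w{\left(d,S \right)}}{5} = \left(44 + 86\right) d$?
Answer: $-63239$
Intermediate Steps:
$V{\left(H \right)} = 2 - H$
$w{\left(d,S \right)} = - 650 d$ ($w{\left(d,S \right)} = - 5 \left(44 + 86\right) d = - 5 \cdot 130 d = - 650 d$)
$\left(w{\left(129,65 \right)} + 20785\right) + V{\left(176 \right)} = \left(\left(-650\right) 129 + 20785\right) + \left(2 - 176\right) = \left(-83850 + 20785\right) + \left(2 - 176\right) = -63065 - 174 = -63239$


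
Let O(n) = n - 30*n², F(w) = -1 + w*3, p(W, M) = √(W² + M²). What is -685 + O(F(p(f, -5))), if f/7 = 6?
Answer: -483746 + 183*√1789 ≈ -4.7601e+5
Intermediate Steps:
f = 42 (f = 7*6 = 42)
p(W, M) = √(M² + W²)
F(w) = -1 + 3*w
-685 + O(F(p(f, -5))) = -685 + (-1 + 3*√((-5)² + 42²))*(1 - 30*(-1 + 3*√((-5)² + 42²))) = -685 + (-1 + 3*√(25 + 1764))*(1 - 30*(-1 + 3*√(25 + 1764))) = -685 + (-1 + 3*√1789)*(1 - 30*(-1 + 3*√1789)) = -685 + (-1 + 3*√1789)*(1 + (30 - 90*√1789)) = -685 + (-1 + 3*√1789)*(31 - 90*√1789)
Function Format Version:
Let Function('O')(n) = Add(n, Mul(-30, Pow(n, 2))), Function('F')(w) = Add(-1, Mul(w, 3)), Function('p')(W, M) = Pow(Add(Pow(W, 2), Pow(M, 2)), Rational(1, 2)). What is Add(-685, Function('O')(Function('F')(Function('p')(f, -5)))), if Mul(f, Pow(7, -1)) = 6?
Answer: Add(-483746, Mul(183, Pow(1789, Rational(1, 2)))) ≈ -4.7601e+5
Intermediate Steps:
f = 42 (f = Mul(7, 6) = 42)
Function('p')(W, M) = Pow(Add(Pow(M, 2), Pow(W, 2)), Rational(1, 2))
Function('F')(w) = Add(-1, Mul(3, w))
Add(-685, Function('O')(Function('F')(Function('p')(f, -5)))) = Add(-685, Mul(Add(-1, Mul(3, Pow(Add(Pow(-5, 2), Pow(42, 2)), Rational(1, 2)))), Add(1, Mul(-30, Add(-1, Mul(3, Pow(Add(Pow(-5, 2), Pow(42, 2)), Rational(1, 2)))))))) = Add(-685, Mul(Add(-1, Mul(3, Pow(Add(25, 1764), Rational(1, 2)))), Add(1, Mul(-30, Add(-1, Mul(3, Pow(Add(25, 1764), Rational(1, 2)))))))) = Add(-685, Mul(Add(-1, Mul(3, Pow(1789, Rational(1, 2)))), Add(1, Mul(-30, Add(-1, Mul(3, Pow(1789, Rational(1, 2)))))))) = Add(-685, Mul(Add(-1, Mul(3, Pow(1789, Rational(1, 2)))), Add(1, Add(30, Mul(-90, Pow(1789, Rational(1, 2))))))) = Add(-685, Mul(Add(-1, Mul(3, Pow(1789, Rational(1, 2)))), Add(31, Mul(-90, Pow(1789, Rational(1, 2))))))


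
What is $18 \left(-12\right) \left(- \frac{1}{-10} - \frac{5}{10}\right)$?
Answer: $\frac{432}{5} \approx 86.4$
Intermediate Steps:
$18 \left(-12\right) \left(- \frac{1}{-10} - \frac{5}{10}\right) = - 216 \left(\left(-1\right) \left(- \frac{1}{10}\right) - \frac{1}{2}\right) = - 216 \left(\frac{1}{10} - \frac{1}{2}\right) = \left(-216\right) \left(- \frac{2}{5}\right) = \frac{432}{5}$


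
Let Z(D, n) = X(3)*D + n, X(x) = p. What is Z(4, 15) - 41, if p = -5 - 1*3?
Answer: -58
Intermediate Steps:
p = -8 (p = -5 - 3 = -8)
X(x) = -8
Z(D, n) = n - 8*D (Z(D, n) = -8*D + n = n - 8*D)
Z(4, 15) - 41 = (15 - 8*4) - 41 = (15 - 32) - 41 = -17 - 41 = -58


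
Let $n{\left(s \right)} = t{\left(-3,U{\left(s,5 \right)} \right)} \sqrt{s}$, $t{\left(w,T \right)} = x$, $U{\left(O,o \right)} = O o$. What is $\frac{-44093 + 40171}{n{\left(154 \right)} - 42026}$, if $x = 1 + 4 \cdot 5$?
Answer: $\frac{82412986}{883058381} + \frac{41181 \sqrt{154}}{883058381} \approx 0.093905$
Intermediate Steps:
$x = 21$ ($x = 1 + 20 = 21$)
$t{\left(w,T \right)} = 21$
$n{\left(s \right)} = 21 \sqrt{s}$
$\frac{-44093 + 40171}{n{\left(154 \right)} - 42026} = \frac{-44093 + 40171}{21 \sqrt{154} - 42026} = - \frac{3922}{-42026 + 21 \sqrt{154}}$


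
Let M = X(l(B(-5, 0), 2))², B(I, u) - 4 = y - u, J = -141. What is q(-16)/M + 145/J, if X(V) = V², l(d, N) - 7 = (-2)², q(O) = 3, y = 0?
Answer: -2122522/2064381 ≈ -1.0282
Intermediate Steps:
B(I, u) = 4 - u (B(I, u) = 4 + (0 - u) = 4 - u)
l(d, N) = 11 (l(d, N) = 7 + (-2)² = 7 + 4 = 11)
M = 14641 (M = (11²)² = 121² = 14641)
q(-16)/M + 145/J = 3/14641 + 145/(-141) = 3*(1/14641) + 145*(-1/141) = 3/14641 - 145/141 = -2122522/2064381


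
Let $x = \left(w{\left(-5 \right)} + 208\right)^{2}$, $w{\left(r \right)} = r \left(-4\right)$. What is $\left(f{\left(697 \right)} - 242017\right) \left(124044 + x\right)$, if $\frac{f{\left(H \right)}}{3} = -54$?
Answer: $-42630285012$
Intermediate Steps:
$f{\left(H \right)} = -162$ ($f{\left(H \right)} = 3 \left(-54\right) = -162$)
$w{\left(r \right)} = - 4 r$
$x = 51984$ ($x = \left(\left(-4\right) \left(-5\right) + 208\right)^{2} = \left(20 + 208\right)^{2} = 228^{2} = 51984$)
$\left(f{\left(697 \right)} - 242017\right) \left(124044 + x\right) = \left(-162 - 242017\right) \left(124044 + 51984\right) = \left(-242179\right) 176028 = -42630285012$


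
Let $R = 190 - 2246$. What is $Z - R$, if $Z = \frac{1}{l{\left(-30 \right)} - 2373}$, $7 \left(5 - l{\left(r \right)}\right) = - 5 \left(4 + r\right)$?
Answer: $\frac{34347529}{16706} \approx 2056.0$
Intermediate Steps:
$l{\left(r \right)} = \frac{55}{7} + \frac{5 r}{7}$ ($l{\left(r \right)} = 5 - \frac{\left(-5\right) \left(4 + r\right)}{7} = 5 - \frac{-20 - 5 r}{7} = 5 + \left(\frac{20}{7} + \frac{5 r}{7}\right) = \frac{55}{7} + \frac{5 r}{7}$)
$Z = - \frac{7}{16706}$ ($Z = \frac{1}{\left(\frac{55}{7} + \frac{5}{7} \left(-30\right)\right) - 2373} = \frac{1}{\left(\frac{55}{7} - \frac{150}{7}\right) - 2373} = \frac{1}{- \frac{95}{7} - 2373} = \frac{1}{- \frac{16706}{7}} = - \frac{7}{16706} \approx -0.00041901$)
$R = -2056$ ($R = 190 - 2246 = -2056$)
$Z - R = - \frac{7}{16706} - -2056 = - \frac{7}{16706} + 2056 = \frac{34347529}{16706}$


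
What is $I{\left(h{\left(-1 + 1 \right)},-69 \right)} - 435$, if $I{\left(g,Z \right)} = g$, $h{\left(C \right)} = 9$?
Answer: $-426$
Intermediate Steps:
$I{\left(h{\left(-1 + 1 \right)},-69 \right)} - 435 = 9 - 435 = -426$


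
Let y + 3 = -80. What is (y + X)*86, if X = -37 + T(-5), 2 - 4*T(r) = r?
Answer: -20339/2 ≈ -10170.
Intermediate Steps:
y = -83 (y = -3 - 80 = -83)
T(r) = ½ - r/4
X = -141/4 (X = -37 + (½ - ¼*(-5)) = -37 + (½ + 5/4) = -37 + 7/4 = -141/4 ≈ -35.250)
(y + X)*86 = (-83 - 141/4)*86 = -473/4*86 = -20339/2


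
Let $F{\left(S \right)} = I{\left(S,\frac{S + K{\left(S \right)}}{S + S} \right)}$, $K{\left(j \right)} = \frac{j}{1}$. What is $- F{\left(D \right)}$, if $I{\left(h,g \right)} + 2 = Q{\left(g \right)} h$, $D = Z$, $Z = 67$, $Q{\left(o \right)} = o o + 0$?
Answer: $-65$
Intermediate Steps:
$Q{\left(o \right)} = o^{2}$ ($Q{\left(o \right)} = o^{2} + 0 = o^{2}$)
$D = 67$
$K{\left(j \right)} = j$ ($K{\left(j \right)} = j 1 = j$)
$I{\left(h,g \right)} = -2 + h g^{2}$ ($I{\left(h,g \right)} = -2 + g^{2} h = -2 + h g^{2}$)
$F{\left(S \right)} = -2 + S$ ($F{\left(S \right)} = -2 + S \left(\frac{S + S}{S + S}\right)^{2} = -2 + S \left(\frac{2 S}{2 S}\right)^{2} = -2 + S \left(2 S \frac{1}{2 S}\right)^{2} = -2 + S 1^{2} = -2 + S 1 = -2 + S$)
$- F{\left(D \right)} = - (-2 + 67) = \left(-1\right) 65 = -65$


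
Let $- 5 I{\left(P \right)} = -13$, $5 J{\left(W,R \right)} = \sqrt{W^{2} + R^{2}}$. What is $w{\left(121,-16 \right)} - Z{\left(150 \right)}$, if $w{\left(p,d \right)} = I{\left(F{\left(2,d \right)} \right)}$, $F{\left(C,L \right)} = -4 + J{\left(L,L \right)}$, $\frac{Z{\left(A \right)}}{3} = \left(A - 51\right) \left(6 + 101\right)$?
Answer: $- \frac{158882}{5} \approx -31776.0$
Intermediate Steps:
$J{\left(W,R \right)} = \frac{\sqrt{R^{2} + W^{2}}}{5}$ ($J{\left(W,R \right)} = \frac{\sqrt{W^{2} + R^{2}}}{5} = \frac{\sqrt{R^{2} + W^{2}}}{5}$)
$Z{\left(A \right)} = -16371 + 321 A$ ($Z{\left(A \right)} = 3 \left(A - 51\right) \left(6 + 101\right) = 3 \left(-51 + A\right) 107 = 3 \left(-5457 + 107 A\right) = -16371 + 321 A$)
$F{\left(C,L \right)} = -4 + \frac{\sqrt{2} \sqrt{L^{2}}}{5}$ ($F{\left(C,L \right)} = -4 + \frac{\sqrt{L^{2} + L^{2}}}{5} = -4 + \frac{\sqrt{2 L^{2}}}{5} = -4 + \frac{\sqrt{2} \sqrt{L^{2}}}{5}$)
$I{\left(P \right)} = \frac{13}{5}$ ($I{\left(P \right)} = \left(- \frac{1}{5}\right) \left(-13\right) = \frac{13}{5}$)
$w{\left(p,d \right)} = \frac{13}{5}$
$w{\left(121,-16 \right)} - Z{\left(150 \right)} = \frac{13}{5} - \left(-16371 + 321 \cdot 150\right) = \frac{13}{5} - \left(-16371 + 48150\right) = \frac{13}{5} - 31779 = - \frac{158882}{5}$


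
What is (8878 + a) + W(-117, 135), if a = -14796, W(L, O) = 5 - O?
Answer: -6048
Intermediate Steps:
(8878 + a) + W(-117, 135) = (8878 - 14796) + (5 - 1*135) = -5918 + (5 - 135) = -5918 - 130 = -6048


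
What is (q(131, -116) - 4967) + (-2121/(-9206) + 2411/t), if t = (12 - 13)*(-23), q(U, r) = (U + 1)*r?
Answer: -4271590453/211738 ≈ -20174.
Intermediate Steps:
q(U, r) = r*(1 + U) (q(U, r) = (1 + U)*r = r*(1 + U))
t = 23 (t = -1*(-23) = 23)
(q(131, -116) - 4967) + (-2121/(-9206) + 2411/t) = (-116*(1 + 131) - 4967) + (-2121/(-9206) + 2411/23) = (-116*132 - 4967) + (-2121*(-1/9206) + 2411*(1/23)) = (-15312 - 4967) + (2121/9206 + 2411/23) = -20279 + 22244449/211738 = -4271590453/211738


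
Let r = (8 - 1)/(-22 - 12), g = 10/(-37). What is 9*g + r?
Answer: -3319/1258 ≈ -2.6383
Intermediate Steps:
g = -10/37 (g = 10*(-1/37) = -10/37 ≈ -0.27027)
r = -7/34 (r = 7/(-34) = 7*(-1/34) = -7/34 ≈ -0.20588)
9*g + r = 9*(-10/37) - 7/34 = -90/37 - 7/34 = -3319/1258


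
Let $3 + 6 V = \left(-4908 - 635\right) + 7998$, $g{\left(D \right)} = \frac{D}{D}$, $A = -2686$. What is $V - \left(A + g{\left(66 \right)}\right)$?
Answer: $\frac{9281}{3} \approx 3093.7$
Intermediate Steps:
$g{\left(D \right)} = 1$
$V = \frac{1226}{3}$ ($V = - \frac{1}{2} + \frac{\left(-4908 - 635\right) + 7998}{6} = - \frac{1}{2} + \frac{-5543 + 7998}{6} = - \frac{1}{2} + \frac{1}{6} \cdot 2455 = - \frac{1}{2} + \frac{2455}{6} = \frac{1226}{3} \approx 408.67$)
$V - \left(A + g{\left(66 \right)}\right) = \frac{1226}{3} - \left(-2686 + 1\right) = \frac{1226}{3} - -2685 = \frac{1226}{3} + 2685 = \frac{9281}{3}$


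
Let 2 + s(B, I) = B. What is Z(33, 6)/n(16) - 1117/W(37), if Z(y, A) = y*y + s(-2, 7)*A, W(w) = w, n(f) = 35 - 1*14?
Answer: 5316/259 ≈ 20.525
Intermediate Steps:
n(f) = 21 (n(f) = 35 - 14 = 21)
s(B, I) = -2 + B
Z(y, A) = y**2 - 4*A (Z(y, A) = y*y + (-2 - 2)*A = y**2 - 4*A)
Z(33, 6)/n(16) - 1117/W(37) = (33**2 - 4*6)/21 - 1117/37 = (1089 - 24)*(1/21) - 1117*1/37 = 1065*(1/21) - 1117/37 = 355/7 - 1117/37 = 5316/259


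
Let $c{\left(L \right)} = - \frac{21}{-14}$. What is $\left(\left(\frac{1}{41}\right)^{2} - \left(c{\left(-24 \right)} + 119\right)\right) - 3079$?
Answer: $- \frac{10756717}{3362} \approx -3199.5$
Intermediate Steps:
$c{\left(L \right)} = \frac{3}{2}$ ($c{\left(L \right)} = \left(-21\right) \left(- \frac{1}{14}\right) = \frac{3}{2}$)
$\left(\left(\frac{1}{41}\right)^{2} - \left(c{\left(-24 \right)} + 119\right)\right) - 3079 = \left(\left(\frac{1}{41}\right)^{2} - \left(\frac{3}{2} + 119\right)\right) - 3079 = \left(\left(\frac{1}{41}\right)^{2} - \frac{241}{2}\right) - 3079 = \left(\frac{1}{1681} - \frac{241}{2}\right) - 3079 = - \frac{405119}{3362} - 3079 = - \frac{10756717}{3362}$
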